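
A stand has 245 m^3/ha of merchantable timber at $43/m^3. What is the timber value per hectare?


Value = 245 * 43 = $10535/ha

$10535/ha


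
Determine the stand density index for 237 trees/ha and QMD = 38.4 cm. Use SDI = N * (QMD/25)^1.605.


QMD/25 = 38.4/25 = 1.536
(1.536)^1.605 = exp(1.605 * ln(1.536)) = exp(1.605 * 0.429182) = exp(0.688837) = 1.99140
SDI = 237 * 1.99140 = 471.962 ≈ 472

472


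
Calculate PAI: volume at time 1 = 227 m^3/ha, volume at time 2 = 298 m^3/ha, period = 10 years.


PAI = (V2 - V1) / period = (298 - 227) / 10 = 71 / 10 = 7.10 m^3/ha/yr

7.10 m^3/ha/yr


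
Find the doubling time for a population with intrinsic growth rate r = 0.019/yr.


td = ln(2) / 0.019 = 0.693147 / 0.019 = 36.4814 ≈ 36.5 years

36.5 years


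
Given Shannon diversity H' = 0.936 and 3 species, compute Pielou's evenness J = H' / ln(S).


ln(3) = 1.09861
J = H' / ln(S) = 0.936 / 1.09861 = 0.851986 ≈ 0.8520

0.8520


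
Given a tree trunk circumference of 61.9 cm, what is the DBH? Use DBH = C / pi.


DBH = C / pi = 61.9 / 3.141593 = 19.7034 ≈ 19.70 cm

19.70 cm


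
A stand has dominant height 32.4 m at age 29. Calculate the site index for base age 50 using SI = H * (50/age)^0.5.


50/29 = 1.72414
(1.72414)^0.5 = 1.31307
SI = 32.4 * 1.31307 = 42.5435 ≈ 42.5 m

42.5 m


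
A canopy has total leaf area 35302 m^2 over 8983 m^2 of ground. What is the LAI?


LAI = 35302 / 8983 = 3.9299 ≈ 3.93

3.93


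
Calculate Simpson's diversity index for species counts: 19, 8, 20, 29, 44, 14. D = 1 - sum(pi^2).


Total N = 19 + 8 + 20 + 29 + 44 + 14 = 134
Per-species terms:
  p = 19/134 = 0.141791; p^2 = 0.141791^2 = 0.020105
  p = 8/134 = 0.059701; p^2 = 0.059701^2 = 0.003564
  p = 20/134 = 0.149254; p^2 = 0.149254^2 = 0.022277
  p = 29/134 = 0.216418; p^2 = 0.216418^2 = 0.046837
  p = 44/134 = 0.328358; p^2 = 0.328358^2 = 0.107819
  p = 14/134 = 0.104478; p^2 = 0.104478^2 = 0.010916
sum(p^2) = 0.020105 + 0.003564 + 0.022277 + 0.046837 + 0.107819 + 0.010916 = 0.211518
D = 1 - 0.211518 = 0.788482 ≈ 0.7885

0.7885


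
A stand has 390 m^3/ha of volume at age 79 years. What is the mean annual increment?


MAI = 390 / 79 = 4.9367 ≈ 4.94 m^3/ha/yr

4.94 m^3/ha/yr


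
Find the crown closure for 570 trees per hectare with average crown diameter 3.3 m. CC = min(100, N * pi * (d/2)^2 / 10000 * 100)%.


(d/2)^2 = (3.3/2)^2 = 1.65^2 = 2.7225
Crown area = 3.141593 * 2.7225 = 8.55299 m^2
N * area / 10000 * 100 = 570 * 8.55299 / 10000 * 100 = 48.7520
CC = min(100, 48.7520) = 48.7520 ≈ 48.8%

48.8%


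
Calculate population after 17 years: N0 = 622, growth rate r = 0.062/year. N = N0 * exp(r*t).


r*t = 0.062 * 17 = 1.054
exp(1.054) = 2.86910
N = 622 * 2.86910 = 1784.58 ≈ 1785

1785


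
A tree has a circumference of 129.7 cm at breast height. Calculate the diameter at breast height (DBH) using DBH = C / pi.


DBH = C / pi = 129.7 / 3.141593 = 41.2848 ≈ 41.28 cm

41.28 cm


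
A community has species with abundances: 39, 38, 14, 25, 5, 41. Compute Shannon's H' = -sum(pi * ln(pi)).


Total N = 39 + 38 + 14 + 25 + 5 + 41 = 162
Per-species terms:
  p = 39/162 = 0.240741; ln(p) = -1.424034; p*ln(p) = 0.240741 * (-1.424034) = -0.342823
  p = 38/162 = 0.234568; ln(p) = -1.450010; p*ln(p) = 0.234568 * (-1.450010) = -0.340126
  p = 14/162 = 0.086420; ln(p) = -2.448536; p*ln(p) = 0.086420 * (-2.448536) = -0.211602
  p = 25/162 = 0.154321; ln(p) = -1.868720; p*ln(p) = 0.154321 * (-1.868720) = -0.288383
  p = 5/162 = 0.030864; ln(p) = -3.478165; p*ln(p) = 0.030864 * (-3.478165) = -0.107350
  p = 41/162 = 0.253086; ln(p) = -1.374026; p*ln(p) = 0.253086 * (-1.374026) = -0.347747
sum(p*ln(p)) = (-0.342823) + (-0.340126) + (-0.211602) + (-0.288383) + (-0.107350) + (-0.347747) = -1.638031
H' = -(-1.638031) = 1.638031 ≈ 1.6380

1.6380


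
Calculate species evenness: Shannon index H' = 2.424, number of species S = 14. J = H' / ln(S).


ln(14) = 2.63906
J = H' / ln(S) = 2.424 / 2.63906 = 0.918509 ≈ 0.9185

0.9185


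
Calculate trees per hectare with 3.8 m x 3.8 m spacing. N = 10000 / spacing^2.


N = 10000 / 3.8^2 = 10000 / 14.44 = 692.521 ≈ 693 trees/ha

693 trees/ha


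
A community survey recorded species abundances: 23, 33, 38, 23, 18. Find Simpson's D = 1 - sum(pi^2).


Total N = 23 + 33 + 38 + 23 + 18 = 135
Per-species terms:
  p = 23/135 = 0.170370; p^2 = 0.170370^2 = 0.029026
  p = 33/135 = 0.244444; p^2 = 0.244444^2 = 0.059753
  p = 38/135 = 0.281481; p^2 = 0.281481^2 = 0.079232
  p = 23/135 = 0.170370; p^2 = 0.170370^2 = 0.029026
  p = 18/135 = 0.133333; p^2 = 0.133333^2 = 0.017778
sum(p^2) = 0.029026 + 0.059753 + 0.079232 + 0.029026 + 0.017778 = 0.214815
D = 1 - 0.214815 = 0.785185 ≈ 0.7852

0.7852


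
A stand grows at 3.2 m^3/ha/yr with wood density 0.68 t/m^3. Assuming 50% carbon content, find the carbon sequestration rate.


C = 3.2 * 0.68 * 0.5 = 1.088 ≈ 1.09 t C/ha/yr

1.09 t C/ha/yr


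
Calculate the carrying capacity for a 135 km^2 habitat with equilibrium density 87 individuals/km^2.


K = 87 * 135 = 11745 individuals

11745 individuals


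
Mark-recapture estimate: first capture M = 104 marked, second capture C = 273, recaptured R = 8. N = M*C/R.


N = M * C / R = 104 * 273 / 8 = 28392 / 8 = 3549

3549 individuals


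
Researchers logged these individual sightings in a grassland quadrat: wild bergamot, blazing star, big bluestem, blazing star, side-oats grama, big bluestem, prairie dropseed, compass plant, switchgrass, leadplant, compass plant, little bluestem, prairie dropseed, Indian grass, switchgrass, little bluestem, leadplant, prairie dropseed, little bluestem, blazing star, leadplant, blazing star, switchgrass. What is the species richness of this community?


Total individuals logged = 23
Distinct species (count of individuals): wild bergamot (1), blazing star (4), big bluestem (2), side-oats grama (1), prairie dropseed (3), compass plant (2), switchgrass (3), leadplant (3), little bluestem (3), Indian grass (1)
Species richness = number of distinct species = 10

10


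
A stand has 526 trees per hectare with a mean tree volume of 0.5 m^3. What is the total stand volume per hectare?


V_stand = 526 * 0.5 = 263.0 m^3/ha

263.0 m^3/ha


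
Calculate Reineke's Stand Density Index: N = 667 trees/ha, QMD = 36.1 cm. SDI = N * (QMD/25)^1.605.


QMD/25 = 36.1/25 = 1.444
(1.444)^1.605 = exp(1.605 * ln(1.444)) = exp(1.605 * 0.367417) = exp(0.589704) = 1.80345
SDI = 667 * 1.80345 = 1202.90 ≈ 1203

1203


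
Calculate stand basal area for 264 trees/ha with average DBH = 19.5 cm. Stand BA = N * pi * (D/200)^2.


(D/200)^2 = (19.5/200)^2 = 0.0975^2 = 0.00950625
Individual BA = 3.141593 * 0.00950625 = 0.0298648 m^2
Stand BA = 264 * 0.0298648 = 7.88431 ≈ 7.88 m^2/ha

7.88 m^2/ha


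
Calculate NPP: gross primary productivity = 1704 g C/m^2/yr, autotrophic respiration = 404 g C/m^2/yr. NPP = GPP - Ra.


NPP = GPP - Ra = 1704 - 404 = 1300 g C/m^2/yr

1300 g C/m^2/yr


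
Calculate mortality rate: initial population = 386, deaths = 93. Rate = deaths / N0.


Mortality rate = 93 / 386 = 0.240933 ≈ 0.2409

0.2409


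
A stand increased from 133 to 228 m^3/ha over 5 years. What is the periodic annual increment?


PAI = (V2 - V1) / period = (228 - 133) / 5 = 95 / 5 = 19.00 m^3/ha/yr

19.00 m^3/ha/yr


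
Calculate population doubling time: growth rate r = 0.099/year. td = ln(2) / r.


td = ln(2) / 0.099 = 0.693147 / 0.099 = 7.00148 ≈ 7.0 years

7.0 years


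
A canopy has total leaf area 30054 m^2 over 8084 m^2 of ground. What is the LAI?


LAI = 30054 / 8084 = 3.7177 ≈ 3.72

3.72


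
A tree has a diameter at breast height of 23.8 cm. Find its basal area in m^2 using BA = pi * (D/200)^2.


D/200 = 23.8/200 = 0.119 m
(D/200)^2 = 0.119^2 = 0.014161
BA = 3.141593 * 0.014161 = 0.0444881 ≈ 0.0445 m^2

0.0445 m^2


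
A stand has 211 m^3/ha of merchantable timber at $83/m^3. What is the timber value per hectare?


Value = 211 * 83 = $17513/ha

$17513/ha


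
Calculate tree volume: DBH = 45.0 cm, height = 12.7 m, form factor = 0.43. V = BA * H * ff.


(D/200)^2 = (45.0/200)^2 = 0.225^2 = 0.050625
BA = 3.141593 * 0.050625 = 0.159043 m^2
V = 0.159043 * 12.7 * 0.43 = 0.868534 ≈ 0.869 m^3

0.869 m^3


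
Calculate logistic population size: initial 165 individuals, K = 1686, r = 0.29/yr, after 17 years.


(K - N0)/N0 = (1686 - 165)/165 = 1521/165 = 9.21818
r*t = 0.29 * 17 = 4.93; exp(-4.93) = 0.00722650
9.21818 * 0.00722650 = 0.0666152
1 + 0.0666152 = 1.06662
N = 1686 / 1.06662 = 1580.69 ≈ 1581

1581


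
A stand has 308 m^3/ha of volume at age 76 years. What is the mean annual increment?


MAI = 308 / 76 = 4.0526 ≈ 4.05 m^3/ha/yr

4.05 m^3/ha/yr


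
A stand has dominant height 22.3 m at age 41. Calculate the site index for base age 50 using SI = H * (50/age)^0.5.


50/41 = 1.21951
(1.21951)^0.5 = 1.10431
SI = 22.3 * 1.10431 = 24.6261 ≈ 24.6 m

24.6 m


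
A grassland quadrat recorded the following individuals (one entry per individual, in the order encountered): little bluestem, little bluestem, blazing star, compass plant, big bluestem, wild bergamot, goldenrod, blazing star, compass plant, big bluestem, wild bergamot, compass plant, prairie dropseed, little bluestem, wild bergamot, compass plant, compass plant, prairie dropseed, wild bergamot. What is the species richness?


Total individuals logged = 19
Distinct species (count of individuals): little bluestem (3), blazing star (2), compass plant (5), big bluestem (2), wild bergamot (4), goldenrod (1), prairie dropseed (2)
Species richness = number of distinct species = 7

7


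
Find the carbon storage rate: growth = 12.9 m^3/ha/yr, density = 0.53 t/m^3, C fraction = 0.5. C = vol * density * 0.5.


C = 12.9 * 0.53 * 0.5 = 3.4185 ≈ 3.42 t C/ha/yr

3.42 t C/ha/yr


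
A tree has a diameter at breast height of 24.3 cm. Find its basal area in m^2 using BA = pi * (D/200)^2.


D/200 = 24.3/200 = 0.1215 m
(D/200)^2 = 0.1215^2 = 0.01476225
BA = 3.141593 * 0.01476225 = 0.0463770 ≈ 0.0464 m^2

0.0464 m^2


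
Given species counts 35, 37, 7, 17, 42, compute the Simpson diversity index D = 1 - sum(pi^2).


Total N = 35 + 37 + 7 + 17 + 42 = 138
Per-species terms:
  p = 35/138 = 0.253623; p^2 = 0.253623^2 = 0.064325
  p = 37/138 = 0.268116; p^2 = 0.268116^2 = 0.071886
  p = 7/138 = 0.050725; p^2 = 0.050725^2 = 0.002573
  p = 17/138 = 0.123188; p^2 = 0.123188^2 = 0.015175
  p = 42/138 = 0.304348; p^2 = 0.304348^2 = 0.092628
sum(p^2) = 0.064325 + 0.071886 + 0.002573 + 0.015175 + 0.092628 = 0.246587
D = 1 - 0.246587 = 0.753413 ≈ 0.7534

0.7534


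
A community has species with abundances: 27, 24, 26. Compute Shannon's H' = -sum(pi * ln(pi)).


Total N = 27 + 24 + 26 = 77
Per-species terms:
  p = 27/77 = 0.350649; ln(p) = -1.047970; p*ln(p) = 0.350649 * (-1.047970) = -0.367470
  p = 24/77 = 0.311688; ln(p) = -1.165753; p*ln(p) = 0.311688 * (-1.165753) = -0.363351
  p = 26/77 = 0.337662; ln(p) = -1.085710; p*ln(p) = 0.337662 * (-1.085710) = -0.366603
sum(p*ln(p)) = (-0.367470) + (-0.363351) + (-0.366603) = -1.097424
H' = -(-1.097424) = 1.097424 ≈ 1.0974

1.0974


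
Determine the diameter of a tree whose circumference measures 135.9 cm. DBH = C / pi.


DBH = C / pi = 135.9 / 3.141593 = 43.2583 ≈ 43.26 cm

43.26 cm


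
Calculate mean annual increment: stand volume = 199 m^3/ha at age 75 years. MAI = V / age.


MAI = 199 / 75 = 2.6533 ≈ 2.65 m^3/ha/yr

2.65 m^3/ha/yr


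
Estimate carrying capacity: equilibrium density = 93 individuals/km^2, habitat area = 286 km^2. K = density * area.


K = 93 * 286 = 26598 individuals

26598 individuals


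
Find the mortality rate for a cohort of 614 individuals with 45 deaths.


Mortality rate = 45 / 614 = 0.073290 ≈ 0.0733

0.0733


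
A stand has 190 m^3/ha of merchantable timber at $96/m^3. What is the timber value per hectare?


Value = 190 * 96 = $18240/ha

$18240/ha


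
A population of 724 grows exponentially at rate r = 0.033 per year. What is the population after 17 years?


r*t = 0.033 * 17 = 0.561
exp(0.561) = 1.75242
N = 724 * 1.75242 = 1268.75 ≈ 1269

1269


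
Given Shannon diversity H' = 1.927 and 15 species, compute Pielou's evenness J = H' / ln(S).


ln(15) = 2.70805
J = H' / ln(S) = 1.927 / 2.70805 = 0.711582 ≈ 0.7116

0.7116


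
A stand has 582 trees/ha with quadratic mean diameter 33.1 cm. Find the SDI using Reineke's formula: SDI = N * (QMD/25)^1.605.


QMD/25 = 33.1/25 = 1.324
(1.324)^1.605 = exp(1.605 * ln(1.324)) = exp(1.605 * 0.280657) = exp(0.450454) = 1.56902
SDI = 582 * 1.56902 = 913.170 ≈ 913

913


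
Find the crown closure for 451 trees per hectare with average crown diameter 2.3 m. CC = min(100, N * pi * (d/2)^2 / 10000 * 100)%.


(d/2)^2 = (2.3/2)^2 = 1.15^2 = 1.3225
Crown area = 3.141593 * 1.3225 = 4.15476 m^2
N * area / 10000 * 100 = 451 * 4.15476 / 10000 * 100 = 18.7380
CC = min(100, 18.7380) = 18.7380 ≈ 18.7%

18.7%


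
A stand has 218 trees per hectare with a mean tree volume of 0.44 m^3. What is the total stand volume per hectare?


V_stand = 218 * 0.44 = 95.92 ≈ 95.9 m^3/ha

95.9 m^3/ha


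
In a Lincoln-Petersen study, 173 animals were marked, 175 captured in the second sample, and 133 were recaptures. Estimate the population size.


N = M * C / R = 173 * 175 / 133 = 30275 / 133 = 227.63 ≈ 228

228 individuals


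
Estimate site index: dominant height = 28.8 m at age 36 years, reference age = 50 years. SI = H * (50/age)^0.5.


50/36 = 1.38889
(1.38889)^0.5 = 1.17851
SI = 28.8 * 1.17851 = 33.9411 ≈ 33.9 m

33.9 m


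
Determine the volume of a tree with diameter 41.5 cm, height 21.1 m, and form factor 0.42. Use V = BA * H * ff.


(D/200)^2 = (41.5/200)^2 = 0.2075^2 = 0.04305625
BA = 3.141593 * 0.04305625 = 0.135265 m^2
V = 0.135265 * 21.1 * 0.42 = 1.19872 ≈ 1.199 m^3

1.199 m^3


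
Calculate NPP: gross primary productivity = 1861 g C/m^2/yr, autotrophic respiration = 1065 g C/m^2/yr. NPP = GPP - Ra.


NPP = GPP - Ra = 1861 - 1065 = 796 g C/m^2/yr

796 g C/m^2/yr


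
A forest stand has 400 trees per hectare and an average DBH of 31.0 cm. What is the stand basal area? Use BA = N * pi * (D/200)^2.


(D/200)^2 = (31.0/200)^2 = 0.155^2 = 0.024025
Individual BA = 3.141593 * 0.024025 = 0.0754768 m^2
Stand BA = 400 * 0.0754768 = 30.1907 ≈ 30.19 m^2/ha

30.19 m^2/ha


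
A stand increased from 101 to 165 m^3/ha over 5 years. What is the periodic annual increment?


PAI = (V2 - V1) / period = (165 - 101) / 5 = 64 / 5 = 12.80 m^3/ha/yr

12.80 m^3/ha/yr


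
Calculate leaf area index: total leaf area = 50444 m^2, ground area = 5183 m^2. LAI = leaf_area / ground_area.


LAI = 50444 / 5183 = 9.7326 ≈ 9.73

9.73


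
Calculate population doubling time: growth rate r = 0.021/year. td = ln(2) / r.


td = ln(2) / 0.021 = 0.693147 / 0.021 = 33.0070 ≈ 33.0 years

33.0 years


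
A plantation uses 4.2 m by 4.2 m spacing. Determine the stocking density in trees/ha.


N = 10000 / 4.2^2 = 10000 / 17.64 = 566.893 ≈ 567 trees/ha

567 trees/ha


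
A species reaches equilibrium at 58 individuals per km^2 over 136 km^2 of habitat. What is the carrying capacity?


K = 58 * 136 = 7888 individuals

7888 individuals


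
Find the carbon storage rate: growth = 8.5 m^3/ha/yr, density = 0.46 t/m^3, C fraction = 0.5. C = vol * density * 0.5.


C = 8.5 * 0.46 * 0.5 = 1.955 ≈ 1.96 t C/ha/yr

1.96 t C/ha/yr


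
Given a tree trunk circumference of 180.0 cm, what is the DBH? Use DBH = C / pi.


DBH = C / pi = 180.0 / 3.141593 = 57.2958 ≈ 57.30 cm

57.30 cm


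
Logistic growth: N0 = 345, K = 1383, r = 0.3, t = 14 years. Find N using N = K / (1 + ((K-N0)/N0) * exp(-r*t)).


(K - N0)/N0 = (1383 - 345)/345 = 1038/345 = 3.00870
r*t = 0.3 * 14 = 4.2; exp(-4.2) = 0.0149956
3.00870 * 0.0149956 = 0.0451173
1 + 0.0451173 = 1.04512
N = 1383 / 1.04512 = 1323.29 ≈ 1323

1323


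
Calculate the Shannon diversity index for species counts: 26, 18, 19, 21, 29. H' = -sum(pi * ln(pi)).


Total N = 26 + 18 + 19 + 21 + 29 = 113
Per-species terms:
  p = 26/113 = 0.230088; ln(p) = -1.469293; p*ln(p) = 0.230088 * (-1.469293) = -0.338067
  p = 18/113 = 0.159292; ln(p) = -1.837016; p*ln(p) = 0.159292 * (-1.837016) = -0.292622
  p = 19/113 = 0.168142; ln(p) = -1.782946; p*ln(p) = 0.168142 * (-1.782946) = -0.299788
  p = 21/113 = 0.185841; ln(p) = -1.682864; p*ln(p) = 0.185841 * (-1.682864) = -0.312745
  p = 29/113 = 0.256637; ln(p) = -1.360093; p*ln(p) = 0.256637 * (-1.360093) = -0.349050
sum(p*ln(p)) = (-0.338067) + (-0.292622) + (-0.299788) + (-0.312745) + (-0.349050) = -1.592272
H' = -(-1.592272) = 1.592272 ≈ 1.5923

1.5923


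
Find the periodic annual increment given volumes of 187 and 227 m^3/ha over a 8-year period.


PAI = (V2 - V1) / period = (227 - 187) / 8 = 40 / 8 = 5.00 m^3/ha/yr

5.00 m^3/ha/yr


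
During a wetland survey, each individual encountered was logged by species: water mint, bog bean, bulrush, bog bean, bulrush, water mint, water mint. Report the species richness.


Total individuals logged = 7
Distinct species (count of individuals): water mint (3), bog bean (2), bulrush (2)
Species richness = number of distinct species = 3

3


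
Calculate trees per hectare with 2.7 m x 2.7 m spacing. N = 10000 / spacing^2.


N = 10000 / 2.7^2 = 10000 / 7.29 = 1371.74 ≈ 1372 trees/ha

1372 trees/ha


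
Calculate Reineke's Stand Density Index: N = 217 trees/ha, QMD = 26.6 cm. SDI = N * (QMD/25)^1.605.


QMD/25 = 26.6/25 = 1.064
(1.064)^1.605 = exp(1.605 * ln(1.064)) = exp(1.605 * 0.0620354) = exp(0.0995668) = 1.10469
SDI = 217 * 1.10469 = 239.718 ≈ 240

240


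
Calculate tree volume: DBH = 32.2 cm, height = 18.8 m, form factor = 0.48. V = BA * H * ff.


(D/200)^2 = (32.2/200)^2 = 0.161^2 = 0.025921
BA = 3.141593 * 0.025921 = 0.0814332 m^2
V = 0.0814332 * 18.8 * 0.48 = 0.734853 ≈ 0.735 m^3

0.735 m^3


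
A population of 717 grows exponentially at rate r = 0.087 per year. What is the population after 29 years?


r*t = 0.087 * 29 = 2.523
exp(2.523) = 12.4659
N = 717 * 12.4659 = 8938.05 ≈ 8938

8938


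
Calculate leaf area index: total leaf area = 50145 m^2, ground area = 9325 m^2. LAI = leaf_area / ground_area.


LAI = 50145 / 9325 = 5.3775 ≈ 5.38

5.38


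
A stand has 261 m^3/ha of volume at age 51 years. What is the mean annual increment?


MAI = 261 / 51 = 5.1176 ≈ 5.12 m^3/ha/yr

5.12 m^3/ha/yr


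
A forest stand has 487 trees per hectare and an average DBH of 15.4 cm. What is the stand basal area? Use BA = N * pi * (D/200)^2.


(D/200)^2 = (15.4/200)^2 = 0.077^2 = 0.005929
Individual BA = 3.141593 * 0.005929 = 0.0186265 m^2
Stand BA = 487 * 0.0186265 = 9.07111 ≈ 9.07 m^2/ha

9.07 m^2/ha


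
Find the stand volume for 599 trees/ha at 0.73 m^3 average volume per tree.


V_stand = 599 * 0.73 = 437.27 ≈ 437.3 m^3/ha

437.3 m^3/ha


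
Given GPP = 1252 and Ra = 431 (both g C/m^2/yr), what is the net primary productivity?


NPP = GPP - Ra = 1252 - 431 = 821 g C/m^2/yr

821 g C/m^2/yr


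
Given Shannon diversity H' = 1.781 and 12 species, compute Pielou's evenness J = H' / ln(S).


ln(12) = 2.48491
J = H' / ln(S) = 1.781 / 2.48491 = 0.716726 ≈ 0.7167

0.7167


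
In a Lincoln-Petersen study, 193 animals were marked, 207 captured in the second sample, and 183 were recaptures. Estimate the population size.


N = M * C / R = 193 * 207 / 183 = 39951 / 183 = 218.31 ≈ 218

218 individuals


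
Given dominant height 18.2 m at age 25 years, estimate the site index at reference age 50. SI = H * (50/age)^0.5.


50/25 = 2.00000
(2.00000)^0.5 = 1.41421
SI = 18.2 * 1.41421 = 25.7386 ≈ 25.7 m

25.7 m


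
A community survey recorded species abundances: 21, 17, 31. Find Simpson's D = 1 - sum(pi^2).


Total N = 21 + 17 + 31 = 69
Per-species terms:
  p = 21/69 = 0.304348; p^2 = 0.304348^2 = 0.092628
  p = 17/69 = 0.246377; p^2 = 0.246377^2 = 0.060702
  p = 31/69 = 0.449275; p^2 = 0.449275^2 = 0.201848
sum(p^2) = 0.092628 + 0.060702 + 0.201848 = 0.355178
D = 1 - 0.355178 = 0.644822 ≈ 0.6448

0.6448


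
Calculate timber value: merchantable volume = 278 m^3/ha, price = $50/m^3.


Value = 278 * 50 = $13900/ha

$13900/ha


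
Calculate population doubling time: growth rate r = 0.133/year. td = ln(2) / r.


td = ln(2) / 0.133 = 0.693147 / 0.133 = 5.21163 ≈ 5.2 years

5.2 years


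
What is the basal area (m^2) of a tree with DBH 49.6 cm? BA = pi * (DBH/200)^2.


D/200 = 49.6/200 = 0.248 m
(D/200)^2 = 0.248^2 = 0.061504
BA = 3.141593 * 0.061504 = 0.193221 ≈ 0.1932 m^2

0.1932 m^2


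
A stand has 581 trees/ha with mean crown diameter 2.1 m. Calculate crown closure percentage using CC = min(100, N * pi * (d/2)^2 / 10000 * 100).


(d/2)^2 = (2.1/2)^2 = 1.05^2 = 1.1025
Crown area = 3.141593 * 1.1025 = 3.46361 m^2
N * area / 10000 * 100 = 581 * 3.46361 / 10000 * 100 = 20.1236
CC = min(100, 20.1236) = 20.1236 ≈ 20.1%

20.1%


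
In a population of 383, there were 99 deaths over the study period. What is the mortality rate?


Mortality rate = 99 / 383 = 0.258486 ≈ 0.2585

0.2585


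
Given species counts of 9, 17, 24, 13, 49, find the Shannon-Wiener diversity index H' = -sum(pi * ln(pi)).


Total N = 9 + 17 + 24 + 13 + 49 = 112
Per-species terms:
  p = 9/112 = 0.080357; ln(p) = -2.521276; p*ln(p) = 0.080357 * (-2.521276) = -0.202602
  p = 17/112 = 0.151786; ln(p) = -1.885284; p*ln(p) = 0.151786 * (-1.885284) = -0.286160
  p = 24/112 = 0.214286; ln(p) = -1.540444; p*ln(p) = 0.214286 * (-1.540444) = -0.330096
  p = 13/112 = 0.116071; ln(p) = -2.153553; p*ln(p) = 0.116071 * (-2.153553) = -0.249965
  p = 49/112 = 0.437500; ln(p) = -0.826679; p*ln(p) = 0.437500 * (-0.826679) = -0.361672
sum(p*ln(p)) = (-0.202602) + (-0.286160) + (-0.330096) + (-0.249965) + (-0.361672) = -1.430495
H' = -(-1.430495) = 1.430495 ≈ 1.4305

1.4305


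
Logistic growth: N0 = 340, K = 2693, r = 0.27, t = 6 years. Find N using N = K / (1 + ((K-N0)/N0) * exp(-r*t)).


(K - N0)/N0 = (2693 - 340)/340 = 2353/340 = 6.92059
r*t = 0.27 * 6 = 1.62; exp(-1.62) = 0.197899
6.92059 * 0.197899 = 1.36958
1 + 1.36958 = 2.36958
N = 2693 / 2.36958 = 1136.49 ≈ 1136

1136


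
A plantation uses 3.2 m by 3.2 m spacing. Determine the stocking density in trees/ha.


N = 10000 / 3.2^2 = 10000 / 10.24 = 976.563 ≈ 977 trees/ha

977 trees/ha


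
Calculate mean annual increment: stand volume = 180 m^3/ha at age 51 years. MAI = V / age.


MAI = 180 / 51 = 3.5294 ≈ 3.53 m^3/ha/yr

3.53 m^3/ha/yr


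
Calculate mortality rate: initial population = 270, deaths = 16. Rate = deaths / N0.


Mortality rate = 16 / 270 = 0.059259 ≈ 0.0593

0.0593


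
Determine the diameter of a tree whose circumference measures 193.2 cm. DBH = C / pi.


DBH = C / pi = 193.2 / 3.141593 = 61.4975 ≈ 61.50 cm

61.50 cm


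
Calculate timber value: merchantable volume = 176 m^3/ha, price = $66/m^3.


Value = 176 * 66 = $11616/ha

$11616/ha


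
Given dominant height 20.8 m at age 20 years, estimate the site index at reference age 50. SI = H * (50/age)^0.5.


50/20 = 2.50000
(2.50000)^0.5 = 1.58114
SI = 20.8 * 1.58114 = 32.8877 ≈ 32.9 m

32.9 m


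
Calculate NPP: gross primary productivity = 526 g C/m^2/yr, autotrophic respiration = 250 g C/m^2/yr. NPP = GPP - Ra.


NPP = GPP - Ra = 526 - 250 = 276 g C/m^2/yr

276 g C/m^2/yr


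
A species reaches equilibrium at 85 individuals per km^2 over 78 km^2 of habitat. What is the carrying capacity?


K = 85 * 78 = 6630 individuals

6630 individuals


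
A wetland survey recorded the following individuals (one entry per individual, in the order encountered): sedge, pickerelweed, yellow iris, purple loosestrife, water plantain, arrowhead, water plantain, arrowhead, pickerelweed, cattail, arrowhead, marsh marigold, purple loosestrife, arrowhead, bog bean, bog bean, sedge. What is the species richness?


Total individuals logged = 17
Distinct species (count of individuals): sedge (2), pickerelweed (2), yellow iris (1), purple loosestrife (2), water plantain (2), arrowhead (4), cattail (1), marsh marigold (1), bog bean (2)
Species richness = number of distinct species = 9

9


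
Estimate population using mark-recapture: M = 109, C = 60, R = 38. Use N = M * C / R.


N = M * C / R = 109 * 60 / 38 = 6540 / 38 = 172.11 ≈ 172

172 individuals


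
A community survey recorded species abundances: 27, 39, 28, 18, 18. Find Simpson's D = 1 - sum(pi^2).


Total N = 27 + 39 + 28 + 18 + 18 = 130
Per-species terms:
  p = 27/130 = 0.207692; p^2 = 0.207692^2 = 0.043136
  p = 39/130 = 0.300000; p^2 = 0.300000^2 = 0.090000
  p = 28/130 = 0.215385; p^2 = 0.215385^2 = 0.046391
  p = 18/130 = 0.138462; p^2 = 0.138462^2 = 0.019172
  p = 18/130 = 0.138462; p^2 = 0.138462^2 = 0.019172
sum(p^2) = 0.043136 + 0.090000 + 0.046391 + 0.019172 + 0.019172 = 0.217871
D = 1 - 0.217871 = 0.782129 ≈ 0.7821

0.7821


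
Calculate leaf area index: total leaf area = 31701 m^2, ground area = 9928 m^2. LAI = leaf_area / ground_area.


LAI = 31701 / 9928 = 3.1931 ≈ 3.19

3.19


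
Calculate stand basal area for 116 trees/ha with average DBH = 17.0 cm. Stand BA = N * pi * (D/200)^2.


(D/200)^2 = (17.0/200)^2 = 0.085^2 = 0.007225
Individual BA = 3.141593 * 0.007225 = 0.0226980 m^2
Stand BA = 116 * 0.0226980 = 2.63297 ≈ 2.63 m^2/ha

2.63 m^2/ha


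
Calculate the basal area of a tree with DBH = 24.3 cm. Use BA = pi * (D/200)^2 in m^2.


D/200 = 24.3/200 = 0.1215 m
(D/200)^2 = 0.1215^2 = 0.01476225
BA = 3.141593 * 0.01476225 = 0.0463770 ≈ 0.0464 m^2

0.0464 m^2


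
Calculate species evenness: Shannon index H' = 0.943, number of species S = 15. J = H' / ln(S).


ln(15) = 2.70805
J = H' / ln(S) = 0.943 / 2.70805 = 0.348221 ≈ 0.3482

0.3482


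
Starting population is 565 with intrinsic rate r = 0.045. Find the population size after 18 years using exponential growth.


r*t = 0.045 * 18 = 0.81
exp(0.81) = 2.24791
N = 565 * 2.24791 = 1270.07 ≈ 1270

1270


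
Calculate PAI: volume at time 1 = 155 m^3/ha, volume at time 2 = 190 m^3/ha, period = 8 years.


PAI = (V2 - V1) / period = (190 - 155) / 8 = 35 / 8 = 4.3750 ≈ 4.38 m^3/ha/yr

4.38 m^3/ha/yr


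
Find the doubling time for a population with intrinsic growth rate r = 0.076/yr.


td = ln(2) / 0.076 = 0.693147 / 0.076 = 9.12036 ≈ 9.1 years

9.1 years


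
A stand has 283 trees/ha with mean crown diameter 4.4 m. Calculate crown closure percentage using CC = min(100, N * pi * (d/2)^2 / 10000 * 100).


(d/2)^2 = (4.4/2)^2 = 2.2^2 = 4.84
Crown area = 3.141593 * 4.84 = 15.2053 m^2
N * area / 10000 * 100 = 283 * 15.2053 / 10000 * 100 = 43.0310
CC = min(100, 43.0310) = 43.0310 ≈ 43.0%

43.0%


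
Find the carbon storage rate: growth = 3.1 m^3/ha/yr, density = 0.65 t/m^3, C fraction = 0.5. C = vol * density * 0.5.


C = 3.1 * 0.65 * 0.5 = 1.0075 ≈ 1.01 t C/ha/yr

1.01 t C/ha/yr


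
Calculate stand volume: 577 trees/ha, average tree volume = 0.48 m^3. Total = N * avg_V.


V_stand = 577 * 0.48 = 276.96 ≈ 277.0 m^3/ha

277.0 m^3/ha


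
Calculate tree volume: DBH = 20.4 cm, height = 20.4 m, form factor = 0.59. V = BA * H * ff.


(D/200)^2 = (20.4/200)^2 = 0.102^2 = 0.010404
BA = 3.141593 * 0.010404 = 0.0326851 m^2
V = 0.0326851 * 20.4 * 0.59 = 0.393398 ≈ 0.393 m^3

0.393 m^3


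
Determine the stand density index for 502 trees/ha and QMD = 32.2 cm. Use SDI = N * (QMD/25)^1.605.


QMD/25 = 32.2/25 = 1.288
(1.288)^1.605 = exp(1.605 * ln(1.288)) = exp(1.605 * 0.253091) = exp(0.406211) = 1.50112
SDI = 502 * 1.50112 = 753.562 ≈ 754

754


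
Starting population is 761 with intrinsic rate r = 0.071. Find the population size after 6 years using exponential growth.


r*t = 0.071 * 6 = 0.426
exp(0.426) = 1.53112
N = 761 * 1.53112 = 1165.18 ≈ 1165

1165


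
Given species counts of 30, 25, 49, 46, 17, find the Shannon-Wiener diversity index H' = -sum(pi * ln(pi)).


Total N = 30 + 25 + 49 + 46 + 17 = 167
Per-species terms:
  p = 30/167 = 0.179641; ln(p) = -1.716795; p*ln(p) = 0.179641 * (-1.716795) = -0.308407
  p = 25/167 = 0.149701; ln(p) = -1.899115; p*ln(p) = 0.149701 * (-1.899115) = -0.284299
  p = 49/167 = 0.293413; ln(p) = -1.226174; p*ln(p) = 0.293413 * (-1.226174) = -0.359775
  p = 46/167 = 0.275449; ln(p) = -1.289353; p*ln(p) = 0.275449 * (-1.289353) = -0.355151
  p = 17/167 = 0.101796; ln(p) = -2.284784; p*ln(p) = 0.101796 * (-2.284784) = -0.232582
sum(p*ln(p)) = (-0.308407) + (-0.284299) + (-0.359775) + (-0.355151) + (-0.232582) = -1.540214
H' = -(-1.540214) = 1.540214 ≈ 1.5402

1.5402


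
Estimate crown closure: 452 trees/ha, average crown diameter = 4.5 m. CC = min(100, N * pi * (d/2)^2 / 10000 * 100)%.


(d/2)^2 = (4.5/2)^2 = 2.25^2 = 5.0625
Crown area = 3.141593 * 5.0625 = 15.9043 m^2
N * area / 10000 * 100 = 452 * 15.9043 / 10000 * 100 = 71.8874
CC = min(100, 71.8874) = 71.8874 ≈ 71.9%

71.9%


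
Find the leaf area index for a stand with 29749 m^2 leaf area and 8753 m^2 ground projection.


LAI = 29749 / 8753 = 3.3987 ≈ 3.40

3.40


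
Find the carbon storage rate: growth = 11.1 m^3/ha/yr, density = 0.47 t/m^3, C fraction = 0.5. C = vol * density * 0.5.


C = 11.1 * 0.47 * 0.5 = 2.6085 ≈ 2.61 t C/ha/yr

2.61 t C/ha/yr


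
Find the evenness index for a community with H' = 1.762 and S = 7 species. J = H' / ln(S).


ln(7) = 1.94591
J = H' / ln(S) = 1.762 / 1.94591 = 0.905489 ≈ 0.9055

0.9055


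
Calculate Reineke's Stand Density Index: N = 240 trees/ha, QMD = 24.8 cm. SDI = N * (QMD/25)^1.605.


QMD/25 = 24.8/25 = 0.992
(0.992)^1.605 = exp(1.605 * ln(0.992)) = exp(1.605 * (-0.00803217)) = exp(-0.0128916) = 0.987191
SDI = 240 * 0.987191 = 236.926 ≈ 237

237


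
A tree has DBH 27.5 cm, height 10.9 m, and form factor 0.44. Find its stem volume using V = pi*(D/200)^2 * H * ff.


(D/200)^2 = (27.5/200)^2 = 0.1375^2 = 0.01890625
BA = 3.141593 * 0.01890625 = 0.0593957 m^2
V = 0.0593957 * 10.9 * 0.44 = 0.284862 ≈ 0.285 m^3

0.285 m^3


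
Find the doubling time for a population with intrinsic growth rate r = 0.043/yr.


td = ln(2) / 0.043 = 0.693147 / 0.043 = 16.1197 ≈ 16.1 years

16.1 years


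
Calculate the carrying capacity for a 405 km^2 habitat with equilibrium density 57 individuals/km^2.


K = 57 * 405 = 23085 individuals

23085 individuals


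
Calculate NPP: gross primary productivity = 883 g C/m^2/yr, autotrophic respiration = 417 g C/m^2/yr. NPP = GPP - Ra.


NPP = GPP - Ra = 883 - 417 = 466 g C/m^2/yr

466 g C/m^2/yr


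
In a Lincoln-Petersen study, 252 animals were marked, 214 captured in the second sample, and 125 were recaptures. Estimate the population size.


N = M * C / R = 252 * 214 / 125 = 53928 / 125 = 431.42 ≈ 431

431 individuals


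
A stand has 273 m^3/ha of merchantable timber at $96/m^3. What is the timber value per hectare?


Value = 273 * 96 = $26208/ha

$26208/ha


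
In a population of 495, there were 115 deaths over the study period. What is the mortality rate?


Mortality rate = 115 / 495 = 0.232323 ≈ 0.2323

0.2323


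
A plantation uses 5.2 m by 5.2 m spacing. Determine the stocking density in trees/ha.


N = 10000 / 5.2^2 = 10000 / 27.04 = 369.822 ≈ 370 trees/ha

370 trees/ha


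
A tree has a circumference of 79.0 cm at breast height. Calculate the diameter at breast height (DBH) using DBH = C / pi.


DBH = C / pi = 79.0 / 3.141593 = 25.1465 ≈ 25.15 cm

25.15 cm


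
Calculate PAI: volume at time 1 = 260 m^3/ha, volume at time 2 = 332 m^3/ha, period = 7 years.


PAI = (V2 - V1) / period = (332 - 260) / 7 = 72 / 7 = 10.2857 ≈ 10.29 m^3/ha/yr

10.29 m^3/ha/yr


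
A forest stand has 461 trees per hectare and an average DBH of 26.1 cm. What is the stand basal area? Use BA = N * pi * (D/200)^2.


(D/200)^2 = (26.1/200)^2 = 0.1305^2 = 0.01703025
Individual BA = 3.141593 * 0.01703025 = 0.0535021 m^2
Stand BA = 461 * 0.0535021 = 24.6645 ≈ 24.66 m^2/ha

24.66 m^2/ha


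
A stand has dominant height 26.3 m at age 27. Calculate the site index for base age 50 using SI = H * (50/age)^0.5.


50/27 = 1.85185
(1.85185)^0.5 = 1.36083
SI = 26.3 * 1.36083 = 35.7898 ≈ 35.8 m

35.8 m


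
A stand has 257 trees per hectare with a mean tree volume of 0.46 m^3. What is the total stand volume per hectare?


V_stand = 257 * 0.46 = 118.22 ≈ 118.2 m^3/ha

118.2 m^3/ha


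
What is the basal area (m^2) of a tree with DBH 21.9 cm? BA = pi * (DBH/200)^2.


D/200 = 21.9/200 = 0.1095 m
(D/200)^2 = 0.1095^2 = 0.01199025
BA = 3.141593 * 0.01199025 = 0.0376685 ≈ 0.0377 m^2

0.0377 m^2


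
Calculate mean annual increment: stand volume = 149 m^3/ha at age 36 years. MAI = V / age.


MAI = 149 / 36 = 4.1389 ≈ 4.14 m^3/ha/yr

4.14 m^3/ha/yr


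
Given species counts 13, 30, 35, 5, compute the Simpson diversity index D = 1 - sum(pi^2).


Total N = 13 + 30 + 35 + 5 = 83
Per-species terms:
  p = 13/83 = 0.156627; p^2 = 0.156627^2 = 0.024532
  p = 30/83 = 0.361446; p^2 = 0.361446^2 = 0.130643
  p = 35/83 = 0.421687; p^2 = 0.421687^2 = 0.177820
  p = 5/83 = 0.060241; p^2 = 0.060241^2 = 0.003629
sum(p^2) = 0.024532 + 0.130643 + 0.177820 + 0.003629 = 0.336624
D = 1 - 0.336624 = 0.663376 ≈ 0.6634

0.6634


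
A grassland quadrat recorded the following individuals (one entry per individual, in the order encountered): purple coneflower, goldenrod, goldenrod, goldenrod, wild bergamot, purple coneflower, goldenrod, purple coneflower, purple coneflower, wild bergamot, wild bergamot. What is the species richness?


Total individuals logged = 11
Distinct species (count of individuals): purple coneflower (4), goldenrod (4), wild bergamot (3)
Species richness = number of distinct species = 3

3


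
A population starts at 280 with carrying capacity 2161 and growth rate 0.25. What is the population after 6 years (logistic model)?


(K - N0)/N0 = (2161 - 280)/280 = 1881/280 = 6.71786
r*t = 0.25 * 6 = 1.5; exp(-1.5) = 0.223130
6.71786 * 0.223130 = 1.49896
1 + 1.49896 = 2.49896
N = 2161 / 2.49896 = 864.760 ≈ 865

865


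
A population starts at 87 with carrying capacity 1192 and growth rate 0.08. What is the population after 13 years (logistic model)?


(K - N0)/N0 = (1192 - 87)/87 = 1105/87 = 12.7011
r*t = 0.08 * 13 = 1.04; exp(-1.04) = 0.353455
12.7011 * 0.353455 = 4.48927
1 + 4.48927 = 5.48927
N = 1192 / 5.48927 = 217.151 ≈ 217

217


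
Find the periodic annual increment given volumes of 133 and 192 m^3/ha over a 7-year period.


PAI = (V2 - V1) / period = (192 - 133) / 7 = 59 / 7 = 8.4286 ≈ 8.43 m^3/ha/yr

8.43 m^3/ha/yr


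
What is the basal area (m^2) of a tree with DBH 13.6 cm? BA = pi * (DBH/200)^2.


D/200 = 13.6/200 = 0.068 m
(D/200)^2 = 0.068^2 = 0.004624
BA = 3.141593 * 0.004624 = 0.0145267 ≈ 0.0145 m^2

0.0145 m^2


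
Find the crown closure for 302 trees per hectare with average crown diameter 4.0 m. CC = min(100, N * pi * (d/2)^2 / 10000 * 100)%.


(d/2)^2 = (4.0/2)^2 = 2^2 = 4
Crown area = 3.141593 * 4 = 12.5664 m^2
N * area / 10000 * 100 = 302 * 12.5664 / 10000 * 100 = 37.9505
CC = min(100, 37.9505) = 37.9505 ≈ 38.0%

38.0%


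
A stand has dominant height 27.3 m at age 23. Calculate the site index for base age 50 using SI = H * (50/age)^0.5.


50/23 = 2.17391
(2.17391)^0.5 = 1.47442
SI = 27.3 * 1.47442 = 40.2517 ≈ 40.3 m

40.3 m


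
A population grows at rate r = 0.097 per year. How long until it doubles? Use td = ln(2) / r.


td = ln(2) / 0.097 = 0.693147 / 0.097 = 7.14585 ≈ 7.1 years

7.1 years


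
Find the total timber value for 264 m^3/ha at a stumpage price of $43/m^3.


Value = 264 * 43 = $11352/ha

$11352/ha


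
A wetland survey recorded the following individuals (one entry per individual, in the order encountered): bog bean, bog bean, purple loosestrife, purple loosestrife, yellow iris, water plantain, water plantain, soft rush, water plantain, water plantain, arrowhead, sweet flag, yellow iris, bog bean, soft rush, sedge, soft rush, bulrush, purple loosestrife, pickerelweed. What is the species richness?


Total individuals logged = 20
Distinct species (count of individuals): bog bean (3), purple loosestrife (3), yellow iris (2), water plantain (4), soft rush (3), arrowhead (1), sweet flag (1), sedge (1), bulrush (1), pickerelweed (1)
Species richness = number of distinct species = 10

10


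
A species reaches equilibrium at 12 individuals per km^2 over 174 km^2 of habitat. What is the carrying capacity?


K = 12 * 174 = 2088 individuals

2088 individuals


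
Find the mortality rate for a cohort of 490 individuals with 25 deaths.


Mortality rate = 25 / 490 = 0.051020 ≈ 0.0510

0.0510


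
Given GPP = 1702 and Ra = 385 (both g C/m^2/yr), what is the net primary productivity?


NPP = GPP - Ra = 1702 - 385 = 1317 g C/m^2/yr

1317 g C/m^2/yr


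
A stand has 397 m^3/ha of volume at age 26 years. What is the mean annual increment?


MAI = 397 / 26 = 15.2692 ≈ 15.27 m^3/ha/yr

15.27 m^3/ha/yr


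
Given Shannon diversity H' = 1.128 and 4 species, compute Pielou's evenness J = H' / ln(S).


ln(4) = 1.38629
J = H' / ln(S) = 1.128 / 1.38629 = 0.813683 ≈ 0.8137

0.8137


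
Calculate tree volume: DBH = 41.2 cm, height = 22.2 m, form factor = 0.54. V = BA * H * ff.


(D/200)^2 = (41.2/200)^2 = 0.206^2 = 0.042436
BA = 3.141593 * 0.042436 = 0.133317 m^2
V = 0.133317 * 22.2 * 0.54 = 1.59820 ≈ 1.598 m^3

1.598 m^3


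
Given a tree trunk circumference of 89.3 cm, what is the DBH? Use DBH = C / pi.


DBH = C / pi = 89.3 / 3.141593 = 28.4251 ≈ 28.43 cm

28.43 cm


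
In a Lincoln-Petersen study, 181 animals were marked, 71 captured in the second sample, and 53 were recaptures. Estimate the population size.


N = M * C / R = 181 * 71 / 53 = 12851 / 53 = 242.47 ≈ 242

242 individuals


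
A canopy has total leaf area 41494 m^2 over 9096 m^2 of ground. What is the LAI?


LAI = 41494 / 9096 = 4.5618 ≈ 4.56

4.56


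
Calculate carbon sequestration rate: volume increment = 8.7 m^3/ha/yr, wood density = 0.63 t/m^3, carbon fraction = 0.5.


C = 8.7 * 0.63 * 0.5 = 2.7405 ≈ 2.74 t C/ha/yr

2.74 t C/ha/yr


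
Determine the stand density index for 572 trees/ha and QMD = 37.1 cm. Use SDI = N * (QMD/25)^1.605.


QMD/25 = 37.1/25 = 1.484
(1.484)^1.605 = exp(1.605 * ln(1.484)) = exp(1.605 * 0.394741) = exp(0.633559) = 1.88430
SDI = 572 * 1.88430 = 1077.82 ≈ 1078

1078


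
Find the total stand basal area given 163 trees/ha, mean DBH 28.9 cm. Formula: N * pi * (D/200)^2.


(D/200)^2 = (28.9/200)^2 = 0.1445^2 = 0.02088025
Individual BA = 3.141593 * 0.02088025 = 0.0655972 m^2
Stand BA = 163 * 0.0655972 = 10.6923 ≈ 10.69 m^2/ha

10.69 m^2/ha


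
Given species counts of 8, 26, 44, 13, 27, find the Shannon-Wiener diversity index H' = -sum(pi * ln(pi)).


Total N = 8 + 26 + 44 + 13 + 27 = 118
Per-species terms:
  p = 8/118 = 0.067797; ln(p) = -2.691237; p*ln(p) = 0.067797 * (-2.691237) = -0.182458
  p = 26/118 = 0.220339; ln(p) = -1.512588; p*ln(p) = 0.220339 * (-1.512588) = -0.333282
  p = 44/118 = 0.372881; ln(p) = -0.986496; p*ln(p) = 0.372881 * (-0.986496) = -0.367846
  p = 13/118 = 0.110169; ln(p) = -2.205740; p*ln(p) = 0.110169 * (-2.205740) = -0.243004
  p = 27/118 = 0.228814; ln(p) = -1.474846; p*ln(p) = 0.228814 * (-1.474846) = -0.337465
sum(p*ln(p)) = (-0.182458) + (-0.333282) + (-0.367846) + (-0.243004) + (-0.337465) = -1.464055
H' = -(-1.464055) = 1.464055 ≈ 1.4641

1.4641


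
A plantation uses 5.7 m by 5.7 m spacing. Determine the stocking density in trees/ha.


N = 10000 / 5.7^2 = 10000 / 32.49 = 307.787 ≈ 308 trees/ha

308 trees/ha
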